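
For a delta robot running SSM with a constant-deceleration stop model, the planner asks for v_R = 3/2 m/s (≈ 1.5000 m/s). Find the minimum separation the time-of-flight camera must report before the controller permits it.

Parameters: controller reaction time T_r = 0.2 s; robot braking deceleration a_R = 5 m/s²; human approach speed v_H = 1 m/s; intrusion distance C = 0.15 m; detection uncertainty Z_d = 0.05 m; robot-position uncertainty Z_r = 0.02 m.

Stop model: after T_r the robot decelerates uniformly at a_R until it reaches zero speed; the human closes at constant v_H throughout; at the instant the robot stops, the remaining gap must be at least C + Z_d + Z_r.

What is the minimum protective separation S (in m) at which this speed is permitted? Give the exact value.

S_min = 249/200 m = 1.2450 m

braking lasts T_s = (3/2)/5 = 0.3000 s
robot covers v_R·T_r = 1.5000·0.2000 = 0.3000 m before braking
robot under decel: 1.5000²/(2·5.0000) = 0.2250 m
person approaches 1.0000·(0.2000+0.3000) = 0.5000 m
residual clearance needed = 0.1500+0.0500+0.0200 = 0.2200 m
S_min ≈ 0.3000+0.2250+0.5000+0.2200  ⇒  S_min = 249/200 m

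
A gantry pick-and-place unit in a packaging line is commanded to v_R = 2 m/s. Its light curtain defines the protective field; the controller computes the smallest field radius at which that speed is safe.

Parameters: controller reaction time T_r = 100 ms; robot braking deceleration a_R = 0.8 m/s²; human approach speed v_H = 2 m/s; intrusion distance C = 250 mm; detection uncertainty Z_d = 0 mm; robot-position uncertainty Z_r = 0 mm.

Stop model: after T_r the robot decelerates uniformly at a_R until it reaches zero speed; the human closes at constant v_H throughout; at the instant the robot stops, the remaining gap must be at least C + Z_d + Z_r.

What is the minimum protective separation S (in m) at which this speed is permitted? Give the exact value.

braking lasts T_s = 2/(4/5) = 2.5000 s
reaction-phase robot travel = 2.0000·0.1000 = 0.2000 m
robot covers 2.0000·2.5000 − ½·0.8000·2.5000² = 2.5000 m while stopping
person approaches 2.0000·(0.1000+2.5000) = 5.2000 m
C+Z_d+Z_r = 0.2500+0.0000+0.0000 = 0.2500 m
S_min ≈ 0.2000+2.5000+5.2000+0.2500  ⇒  S_min = 163/20 m

S_min = 163/20 m = 8.1500 m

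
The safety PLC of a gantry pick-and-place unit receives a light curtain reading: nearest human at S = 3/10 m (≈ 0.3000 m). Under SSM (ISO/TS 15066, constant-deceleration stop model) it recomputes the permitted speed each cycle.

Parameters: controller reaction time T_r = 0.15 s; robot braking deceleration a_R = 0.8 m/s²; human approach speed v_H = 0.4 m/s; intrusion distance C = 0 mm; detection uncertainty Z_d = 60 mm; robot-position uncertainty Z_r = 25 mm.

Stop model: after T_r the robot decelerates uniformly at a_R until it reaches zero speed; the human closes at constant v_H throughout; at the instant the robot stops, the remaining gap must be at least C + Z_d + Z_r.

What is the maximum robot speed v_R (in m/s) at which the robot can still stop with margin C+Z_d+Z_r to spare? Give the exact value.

collect terms ⇒ (5/8)·v_R² + (13/20)·v_R + (-31/200) = 0
  disc = (13/20)² − 4·(5/8)·(-31/200) = 81/100 ; √disc = 9/10
  v_R = (−(13/20) + 9/10) / (2·(5/8)) = 1/5 m/s
check:
braking lasts T_s = (1/5)/(4/5) = 0.2500 s
robot in T_r: 0.2000·0.1500 = 0.0300 m
braking distance = 0.2000²/(2·0.8000) = 0.0250 m
person approaches 0.4000·(0.1500+0.2500) = 0.1600 m
margins: 0.0000+0.0600+0.0250 = 0.0850 m
sum ≈ 0.0300+0.0250+0.1600+0.0850 ≈ 0.3000 m = S ✓

v_R_max = 1/5 m/s = 0.2000 m/s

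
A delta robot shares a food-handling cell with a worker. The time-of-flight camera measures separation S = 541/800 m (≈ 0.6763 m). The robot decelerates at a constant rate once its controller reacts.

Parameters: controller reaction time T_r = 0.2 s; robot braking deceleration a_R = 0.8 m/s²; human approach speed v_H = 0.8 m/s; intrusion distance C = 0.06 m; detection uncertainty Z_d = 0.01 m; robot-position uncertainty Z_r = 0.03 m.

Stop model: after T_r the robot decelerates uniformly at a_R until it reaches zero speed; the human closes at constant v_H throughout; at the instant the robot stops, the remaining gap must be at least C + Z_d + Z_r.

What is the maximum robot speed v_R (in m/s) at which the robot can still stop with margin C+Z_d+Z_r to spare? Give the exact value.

v_R_max = 3/10 m/s = 0.3000 m/s

collect terms ⇒ (5/8)·v_R² + (6/5)·v_R + (-333/800) = 0
  disc = (6/5)² − 4·(5/8)·(-333/800) = 3969/1600 ; √disc = 63/40
  v_R = (−(6/5) + 63/40) / (2·(5/8)) = 3/10 m/s
check:
stop time T_s = (3/10)/(4/5) = 0.3750 s
robot covers v_R·T_r = 0.3000·0.2000 = 0.0600 m before braking
robot under decel: 0.3000²/(2·0.8000) = 0.0563 m
person approaches 0.8000·(0.2000+0.3750) = 0.4600 m
residual clearance needed = 0.0600+0.0100+0.0300 = 0.1000 m
sum ≈ 0.0600+0.0563+0.4600+0.1000 ≈ 0.6763 m = S ✓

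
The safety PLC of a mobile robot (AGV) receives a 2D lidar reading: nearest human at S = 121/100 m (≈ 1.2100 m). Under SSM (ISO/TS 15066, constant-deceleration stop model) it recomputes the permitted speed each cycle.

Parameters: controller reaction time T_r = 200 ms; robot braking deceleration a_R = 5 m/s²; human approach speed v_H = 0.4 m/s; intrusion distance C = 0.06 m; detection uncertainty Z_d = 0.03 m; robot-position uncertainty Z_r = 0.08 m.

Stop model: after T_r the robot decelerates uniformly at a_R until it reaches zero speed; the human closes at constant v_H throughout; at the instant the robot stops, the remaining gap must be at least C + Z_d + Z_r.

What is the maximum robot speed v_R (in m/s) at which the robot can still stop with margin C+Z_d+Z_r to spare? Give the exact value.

v_R_max = 2 m/s = 2.0000 m/s

collect terms ⇒ (1/10)·v_R² + (7/25)·v_R + (-24/25) = 0
  disc = (7/25)² − 4·(1/10)·(-24/25) = 289/625 ; √disc = 17/25
  v_R = (−(7/25) + 17/25) / (2·(1/10)) = 2 m/s
check:
braking lasts T_s = 2/5 = 0.4000 s
reaction-phase robot travel = 2.0000·0.2000 = 0.4000 m
robot covers 2.0000·0.4000 − ½·5.0000·0.4000² = 0.4000 m while stopping
human over T_r+T_s: 0.4000·(0.2000+0.4000) = 0.2400 m
margins: 0.0600+0.0300+0.0800 = 0.1700 m
sum ≈ 0.4000+0.4000+0.2400+0.1700 ≈ 1.2100 m = S ✓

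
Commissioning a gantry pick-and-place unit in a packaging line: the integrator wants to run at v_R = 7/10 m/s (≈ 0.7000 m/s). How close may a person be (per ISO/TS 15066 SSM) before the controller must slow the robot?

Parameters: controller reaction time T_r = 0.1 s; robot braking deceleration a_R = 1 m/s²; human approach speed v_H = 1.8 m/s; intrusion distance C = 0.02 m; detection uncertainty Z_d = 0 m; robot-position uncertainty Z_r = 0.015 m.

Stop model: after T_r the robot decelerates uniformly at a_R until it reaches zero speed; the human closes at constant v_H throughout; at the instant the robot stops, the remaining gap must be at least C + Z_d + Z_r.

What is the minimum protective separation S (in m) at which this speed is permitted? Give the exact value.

braking lasts T_s = (7/10)/1 = 0.7000 s
robot covers v_R·T_r = 0.7000·0.1000 = 0.0700 m before braking
robot covers 0.7000·0.7000 − ½·1.0000·0.7000² = 0.2450 m while stopping
human over T_r+T_s: 1.8000·(0.1000+0.7000) = 1.4400 m
C+Z_d+Z_r = 0.0200+0.0000+0.0150 = 0.0350 m
S_min ≈ 0.0700+0.2450+1.4400+0.0350  ⇒  S_min = 179/100 m

S_min = 179/100 m = 1.7900 m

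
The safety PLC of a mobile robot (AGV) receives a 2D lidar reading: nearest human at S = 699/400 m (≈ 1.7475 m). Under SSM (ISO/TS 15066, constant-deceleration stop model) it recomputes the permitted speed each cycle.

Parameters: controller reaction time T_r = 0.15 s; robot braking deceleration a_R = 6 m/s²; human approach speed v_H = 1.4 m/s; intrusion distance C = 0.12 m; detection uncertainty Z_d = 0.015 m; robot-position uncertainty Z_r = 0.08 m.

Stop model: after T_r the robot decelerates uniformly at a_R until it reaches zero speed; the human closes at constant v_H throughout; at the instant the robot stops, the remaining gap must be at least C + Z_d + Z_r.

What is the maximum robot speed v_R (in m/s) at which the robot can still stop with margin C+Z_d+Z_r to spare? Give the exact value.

at the boundary: (1/12)·v² + (23/60)·v + (-529/400) = 0
  disc = (23/60)² − 4·(1/12)·(-529/400) = 529/900 ; √disc = 23/30
  v_R = (−(23/60) + 23/30) / (2·(1/12)) = 23/10 m/s
check:
braking lasts T_s = (23/10)/6 = 0.3833 s
reaction-phase robot travel = 2.3000·0.1500 = 0.3450 m
robot under decel: 2.3000²/(2·6.0000) = 0.4408 m
human over T_r+T_s: 1.4000·(0.1500+0.3833) = 0.7467 m
margins: 0.1200+0.0150+0.0800 = 0.2150 m
sum ≈ 0.3450+0.4408+0.7467+0.2150 ≈ 1.7475 m = S ✓

v_R_max = 23/10 m/s = 2.3000 m/s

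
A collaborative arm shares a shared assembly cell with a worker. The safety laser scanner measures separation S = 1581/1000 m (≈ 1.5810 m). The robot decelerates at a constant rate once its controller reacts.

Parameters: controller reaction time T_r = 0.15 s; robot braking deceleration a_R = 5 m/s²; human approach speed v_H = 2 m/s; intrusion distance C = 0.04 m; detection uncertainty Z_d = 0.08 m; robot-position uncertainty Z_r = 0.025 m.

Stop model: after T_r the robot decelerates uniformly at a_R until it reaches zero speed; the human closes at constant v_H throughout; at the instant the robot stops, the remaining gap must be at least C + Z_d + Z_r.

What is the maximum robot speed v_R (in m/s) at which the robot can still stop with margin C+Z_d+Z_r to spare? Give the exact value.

at the boundary: (1/10)·v² + (11/20)·v + (-142/125) = 0
  disc = (11/20)² − 4·(1/10)·(-142/125) = 7569/10000 ; √disc = 87/100
  v_R = (−(11/20) + 87/100) / (2·(1/10)) = 8/5 m/s
check:
T_s = v_R/a_R = (8/5)/5 = 0.3200 s
reaction-phase robot travel = 1.6000·0.1500 = 0.2400 m
braking distance = 1.6000²/(2·5.0000) = 0.2560 m
human over T_r+T_s: 2.0000·(0.1500+0.3200) = 0.9400 m
margins: 0.0400+0.0800+0.0250 = 0.1450 m
sum ≈ 0.2400+0.2560+0.9400+0.1450 ≈ 1.5810 m = S ✓

v_R_max = 8/5 m/s = 1.6000 m/s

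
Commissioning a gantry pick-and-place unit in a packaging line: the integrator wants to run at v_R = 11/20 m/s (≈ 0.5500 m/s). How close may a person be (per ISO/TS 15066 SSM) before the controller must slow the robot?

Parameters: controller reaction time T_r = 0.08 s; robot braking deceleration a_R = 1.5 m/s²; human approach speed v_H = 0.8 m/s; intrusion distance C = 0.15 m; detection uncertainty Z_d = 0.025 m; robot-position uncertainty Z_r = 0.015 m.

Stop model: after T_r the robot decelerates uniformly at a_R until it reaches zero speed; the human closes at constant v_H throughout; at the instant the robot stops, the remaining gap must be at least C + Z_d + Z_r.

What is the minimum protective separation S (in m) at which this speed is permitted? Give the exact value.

S_min = 4153/6000 m = 0.6922 m

stop time T_s = (11/20)/(3/2) = 0.3667 s
robot covers v_R·T_r = 0.5500·0.0800 = 0.0440 m before braking
robot under decel: 0.5500²/(2·1.5000) = 0.1008 m
human over T_r+T_s: 0.8000·(0.0800+0.3667) = 0.3573 m
C+Z_d+Z_r = 0.1500+0.0250+0.0150 = 0.1900 m
S_min ≈ 0.0440+0.1008+0.3573+0.1900  ⇒  S_min = 4153/6000 m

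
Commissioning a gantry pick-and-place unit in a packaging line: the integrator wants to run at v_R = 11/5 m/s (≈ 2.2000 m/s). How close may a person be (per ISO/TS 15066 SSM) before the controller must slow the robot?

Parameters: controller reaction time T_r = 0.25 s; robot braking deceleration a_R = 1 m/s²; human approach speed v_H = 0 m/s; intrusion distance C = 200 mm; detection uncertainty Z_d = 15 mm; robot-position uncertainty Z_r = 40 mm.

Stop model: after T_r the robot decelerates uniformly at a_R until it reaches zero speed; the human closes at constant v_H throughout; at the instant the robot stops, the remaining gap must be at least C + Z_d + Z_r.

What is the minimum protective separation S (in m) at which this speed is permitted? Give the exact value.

stop time T_s = (11/5)/1 = 2.2000 s
robot in T_r: 2.2000·0.2500 = 0.5500 m
robot under decel: 2.2000²/(2·1.0000) = 2.4200 m
human over T_r+T_s: 0.0000·(0.2500+2.2000) = 0.0000 m
C+Z_d+Z_r = 0.2000+0.0150+0.0400 = 0.2550 m
S_min ≈ 0.5500+2.4200+0.0000+0.2550  ⇒  S_min = 129/40 m

S_min = 129/40 m = 3.2250 m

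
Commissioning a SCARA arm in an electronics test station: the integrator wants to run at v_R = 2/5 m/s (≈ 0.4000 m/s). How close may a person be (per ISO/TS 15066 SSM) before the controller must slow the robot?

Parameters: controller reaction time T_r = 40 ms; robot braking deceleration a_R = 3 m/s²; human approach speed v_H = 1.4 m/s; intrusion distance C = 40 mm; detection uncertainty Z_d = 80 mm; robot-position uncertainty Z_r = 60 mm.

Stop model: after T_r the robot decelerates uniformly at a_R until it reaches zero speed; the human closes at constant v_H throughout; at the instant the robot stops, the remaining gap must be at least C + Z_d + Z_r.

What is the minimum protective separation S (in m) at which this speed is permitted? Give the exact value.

braking lasts T_s = (2/5)/3 = 0.1333 s
reaction-phase robot travel = 0.4000·0.0400 = 0.0160 m
braking distance = 0.4000²/(2·3.0000) = 0.0267 m
human closes 1.4000·0.1733 = 0.2427 m
margins: 0.0400+0.0800+0.0600 = 0.1800 m
S_min ≈ 0.0160+0.0267+0.2427+0.1800  ⇒  S_min = 349/750 m

S_min = 349/750 m = 0.4653 m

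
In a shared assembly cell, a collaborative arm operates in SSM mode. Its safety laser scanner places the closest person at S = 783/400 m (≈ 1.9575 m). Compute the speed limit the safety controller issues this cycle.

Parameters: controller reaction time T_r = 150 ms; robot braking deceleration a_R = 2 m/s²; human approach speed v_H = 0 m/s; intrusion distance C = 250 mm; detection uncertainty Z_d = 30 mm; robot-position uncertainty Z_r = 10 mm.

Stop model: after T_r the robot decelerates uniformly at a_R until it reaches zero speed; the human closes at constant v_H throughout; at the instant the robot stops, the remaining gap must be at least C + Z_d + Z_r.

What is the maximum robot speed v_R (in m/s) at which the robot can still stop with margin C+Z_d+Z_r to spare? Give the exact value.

v_R_max = 23/10 m/s = 2.3000 m/s

at the boundary: (1/4)·v² + (3/20)·v + (-667/400) = 0
  disc = (3/20)² − 4·(1/4)·(-667/400) = 169/100 ; √disc = 13/10
  v_R = (−(3/20) + 13/10) / (2·(1/4)) = 23/10 m/s
check:
T_s = v_R/a_R = (23/10)/2 = 1.1500 s
robot covers v_R·T_r = 2.3000·0.1500 = 0.3450 m before braking
braking distance = 2.3000²/(2·2.0000) = 1.3225 m
person approaches 0.0000·(0.1500+1.1500) = 0.0000 m
residual clearance needed = 0.2500+0.0300+0.0100 = 0.2900 m
sum ≈ 0.3450+1.3225+0.0000+0.2900 ≈ 1.9575 m = S ✓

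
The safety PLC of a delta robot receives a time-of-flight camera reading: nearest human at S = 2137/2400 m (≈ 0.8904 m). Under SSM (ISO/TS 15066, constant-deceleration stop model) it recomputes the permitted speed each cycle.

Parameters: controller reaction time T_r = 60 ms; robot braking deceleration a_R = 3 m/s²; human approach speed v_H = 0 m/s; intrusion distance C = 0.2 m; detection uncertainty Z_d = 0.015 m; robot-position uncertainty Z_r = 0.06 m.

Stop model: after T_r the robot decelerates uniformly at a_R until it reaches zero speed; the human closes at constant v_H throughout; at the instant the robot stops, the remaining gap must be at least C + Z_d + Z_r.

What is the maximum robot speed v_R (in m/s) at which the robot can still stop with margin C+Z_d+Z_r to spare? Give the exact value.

v_R_max = 7/4 m/s = 1.7500 m/s

quadratic (1/6)·v² + (3/50)·v + (-1477/2400) = 0
  disc = (3/50)² − 4·(1/6)·(-1477/2400) = 37249/90000 ; √disc = 193/300
  v_R = (−(3/50) + 193/300) / (2·(1/6)) = 7/4 m/s
check:
T_s = v_R/a_R = (7/4)/3 = 0.5833 s
reaction-phase robot travel = 1.7500·0.0600 = 0.1050 m
robot covers 1.7500·0.5833 − ½·3.0000·0.5833² = 0.5104 m while stopping
human closes 0.0000·0.6433 = 0.0000 m
residual clearance needed = 0.2000+0.0150+0.0600 = 0.2750 m
sum ≈ 0.1050+0.5104+0.0000+0.2750 ≈ 0.8904 m = S ✓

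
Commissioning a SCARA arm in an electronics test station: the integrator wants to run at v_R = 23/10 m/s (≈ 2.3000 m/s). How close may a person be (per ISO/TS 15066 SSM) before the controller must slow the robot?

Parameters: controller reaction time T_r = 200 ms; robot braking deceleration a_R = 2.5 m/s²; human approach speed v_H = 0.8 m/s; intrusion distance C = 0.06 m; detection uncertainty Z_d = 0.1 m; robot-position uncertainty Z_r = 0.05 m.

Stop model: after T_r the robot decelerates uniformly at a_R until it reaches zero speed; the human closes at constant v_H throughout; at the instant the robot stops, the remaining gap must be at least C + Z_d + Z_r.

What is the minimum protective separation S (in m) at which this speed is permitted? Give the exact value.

stop time T_s = (23/10)/(5/2) = 0.9200 s
reaction-phase robot travel = 2.3000·0.2000 = 0.4600 m
braking distance = 2.3000²/(2·2.5000) = 1.0580 m
person approaches 0.8000·(0.2000+0.9200) = 0.8960 m
C+Z_d+Z_r = 0.0600+0.1000+0.0500 = 0.2100 m
S_min ≈ 0.4600+1.0580+0.8960+0.2100  ⇒  S_min = 328/125 m

S_min = 328/125 m = 2.6240 m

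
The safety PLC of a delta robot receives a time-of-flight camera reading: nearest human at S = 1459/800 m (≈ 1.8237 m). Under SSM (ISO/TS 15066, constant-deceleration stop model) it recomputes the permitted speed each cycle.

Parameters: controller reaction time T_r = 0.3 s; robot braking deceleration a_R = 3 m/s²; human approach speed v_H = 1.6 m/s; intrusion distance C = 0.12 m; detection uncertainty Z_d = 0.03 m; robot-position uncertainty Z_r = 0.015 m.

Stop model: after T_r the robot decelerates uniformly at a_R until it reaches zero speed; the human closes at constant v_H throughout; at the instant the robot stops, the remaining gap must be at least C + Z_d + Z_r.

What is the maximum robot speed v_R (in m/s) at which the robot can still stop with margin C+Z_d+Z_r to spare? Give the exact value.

v_R_max = 23/20 m/s = 1.1500 m/s

quadratic (1/6)·v² + (5/6)·v + (-943/800) = 0
  disc = (5/6)² − 4·(1/6)·(-943/800) = 5329/3600 ; √disc = 73/60
  v_R = (−(5/6) + 73/60) / (2·(1/6)) = 23/20 m/s
check:
braking lasts T_s = (23/20)/3 = 0.3833 s
reaction-phase robot travel = 1.1500·0.3000 = 0.3450 m
robot covers 1.1500·0.3833 − ½·3.0000·0.3833² = 0.2204 m while stopping
human closes 1.6000·0.6833 = 1.0933 m
margins: 0.1200+0.0300+0.0150 = 0.1650 m
sum ≈ 0.3450+0.2204+1.0933+0.1650 ≈ 1.8237 m = S ✓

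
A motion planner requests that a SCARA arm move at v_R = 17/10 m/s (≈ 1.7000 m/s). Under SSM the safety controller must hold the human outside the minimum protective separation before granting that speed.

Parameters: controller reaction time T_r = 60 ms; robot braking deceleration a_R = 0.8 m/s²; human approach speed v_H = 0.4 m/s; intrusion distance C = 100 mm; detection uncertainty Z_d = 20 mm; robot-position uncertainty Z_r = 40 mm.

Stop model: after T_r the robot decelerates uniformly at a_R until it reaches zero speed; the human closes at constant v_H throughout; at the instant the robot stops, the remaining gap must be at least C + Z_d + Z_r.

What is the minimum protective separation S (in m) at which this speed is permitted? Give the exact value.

stop time T_s = (17/10)/(4/5) = 2.1250 s
robot in T_r: 1.7000·0.0600 = 0.1020 m
braking distance = 1.7000²/(2·0.8000) = 1.8062 m
human over T_r+T_s: 0.4000·(0.0600+2.1250) = 0.8740 m
C+Z_d+Z_r = 0.1000+0.0200+0.0400 = 0.1600 m
S_min ≈ 0.1020+1.8062+0.8740+0.1600  ⇒  S_min = 11769/4000 m

S_min = 11769/4000 m = 2.9423 m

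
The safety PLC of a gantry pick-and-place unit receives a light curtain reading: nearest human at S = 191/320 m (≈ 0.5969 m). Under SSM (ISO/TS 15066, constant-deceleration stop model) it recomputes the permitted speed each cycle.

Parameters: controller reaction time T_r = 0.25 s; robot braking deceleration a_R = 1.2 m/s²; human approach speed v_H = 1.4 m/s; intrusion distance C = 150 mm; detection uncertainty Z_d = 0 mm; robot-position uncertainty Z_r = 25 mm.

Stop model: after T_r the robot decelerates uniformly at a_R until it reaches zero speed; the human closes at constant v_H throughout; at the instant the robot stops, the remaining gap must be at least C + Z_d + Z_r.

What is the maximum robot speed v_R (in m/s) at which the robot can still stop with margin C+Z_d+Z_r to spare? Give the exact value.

collect terms ⇒ (5/12)·v_R² + (17/12)·v_R + (-23/320) = 0
  disc = (17/12)² − 4·(5/12)·(-23/320) = 1225/576 ; √disc = 35/24
  v_R = (−(17/12) + 35/24) / (2·(5/12)) = 1/20 m/s
check:
T_s = v_R/a_R = (1/20)/(6/5) = 0.0417 s
robot in T_r: 0.0500·0.2500 = 0.0125 m
robot under decel: 0.0500²/(2·1.2000) = 0.0010 m
person approaches 1.4000·(0.2500+0.0417) = 0.4083 m
margins: 0.1500+0.0000+0.0250 = 0.1750 m
sum ≈ 0.0125+0.0010+0.4083+0.1750 ≈ 0.5969 m = S ✓

v_R_max = 1/20 m/s = 0.0500 m/s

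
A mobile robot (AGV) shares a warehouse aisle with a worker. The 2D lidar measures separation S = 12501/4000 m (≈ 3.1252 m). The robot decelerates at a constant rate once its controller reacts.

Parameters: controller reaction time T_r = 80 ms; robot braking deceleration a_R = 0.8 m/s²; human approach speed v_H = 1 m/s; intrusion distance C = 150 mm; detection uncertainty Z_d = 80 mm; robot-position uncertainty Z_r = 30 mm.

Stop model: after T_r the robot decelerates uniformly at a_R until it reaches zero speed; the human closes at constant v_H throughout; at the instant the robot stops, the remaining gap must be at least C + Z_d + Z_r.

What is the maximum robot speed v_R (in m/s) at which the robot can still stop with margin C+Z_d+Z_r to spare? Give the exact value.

v_R_max = 13/10 m/s = 1.3000 m/s

at the boundary: (5/8)·v² + (133/100)·v + (-11141/4000) = 0
  disc = (133/100)² − 4·(5/8)·(-11141/4000) = 349281/40000 ; √disc = 591/200
  v_R = (−(133/100) + 591/200) / (2·(5/8)) = 13/10 m/s
check:
braking lasts T_s = (13/10)/(4/5) = 1.6250 s
robot in T_r: 1.3000·0.0800 = 0.1040 m
robot under decel: 1.3000²/(2·0.8000) = 1.0562 m
human closes 1.0000·1.7050 = 1.7050 m
margins: 0.1500+0.0800+0.0300 = 0.2600 m
sum ≈ 0.1040+1.0562+1.7050+0.2600 ≈ 3.1252 m = S ✓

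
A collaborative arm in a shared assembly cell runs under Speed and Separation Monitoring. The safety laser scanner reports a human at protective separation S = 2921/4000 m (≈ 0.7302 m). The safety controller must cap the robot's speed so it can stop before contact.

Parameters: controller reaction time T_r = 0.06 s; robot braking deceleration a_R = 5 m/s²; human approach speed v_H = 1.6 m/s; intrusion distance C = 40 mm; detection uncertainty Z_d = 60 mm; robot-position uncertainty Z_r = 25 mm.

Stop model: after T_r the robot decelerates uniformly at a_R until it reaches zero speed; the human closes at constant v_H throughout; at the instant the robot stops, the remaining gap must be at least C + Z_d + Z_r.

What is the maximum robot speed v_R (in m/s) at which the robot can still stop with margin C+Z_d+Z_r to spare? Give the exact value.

quadratic (1/10)·v² + (19/50)·v + (-2037/4000) = 0
  disc = (19/50)² − 4·(1/10)·(-2037/4000) = 3481/10000 ; √disc = 59/100
  v_R = (−(19/50) + 59/100) / (2·(1/10)) = 21/20 m/s
check:
braking lasts T_s = (21/20)/5 = 0.2100 s
reaction-phase robot travel = 1.0500·0.0600 = 0.0630 m
robot under decel: 1.0500²/(2·5.0000) = 0.1103 m
person approaches 1.6000·(0.0600+0.2100) = 0.4320 m
residual clearance needed = 0.0400+0.0600+0.0250 = 0.1250 m
sum ≈ 0.0630+0.1103+0.4320+0.1250 ≈ 0.7302 m = S ✓

v_R_max = 21/20 m/s = 1.0500 m/s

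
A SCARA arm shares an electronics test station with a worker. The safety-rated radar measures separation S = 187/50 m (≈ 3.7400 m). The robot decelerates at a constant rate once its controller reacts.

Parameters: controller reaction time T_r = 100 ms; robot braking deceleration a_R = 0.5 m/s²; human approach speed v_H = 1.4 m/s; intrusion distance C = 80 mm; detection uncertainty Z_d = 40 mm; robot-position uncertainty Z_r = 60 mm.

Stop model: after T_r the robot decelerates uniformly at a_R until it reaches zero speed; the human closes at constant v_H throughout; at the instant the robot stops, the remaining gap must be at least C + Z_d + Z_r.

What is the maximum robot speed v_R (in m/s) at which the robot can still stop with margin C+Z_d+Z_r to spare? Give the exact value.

v_R_max = 9/10 m/s = 0.9000 m/s

collect terms ⇒ (1)·v_R² + (29/10)·v_R + (-171/50) = 0
  disc = (29/10)² − 4·(1)·(-171/50) = 2209/100 ; √disc = 47/10
  v_R = (−(29/10) + 47/10) / (2·(1)) = 9/10 m/s
check:
stop time T_s = (9/10)/(1/2) = 1.8000 s
robot in T_r: 0.9000·0.1000 = 0.0900 m
robot covers 0.9000·1.8000 − ½·0.5000·1.8000² = 0.8100 m while stopping
human over T_r+T_s: 1.4000·(0.1000+1.8000) = 2.6600 m
C+Z_d+Z_r = 0.0800+0.0400+0.0600 = 0.1800 m
sum ≈ 0.0900+0.8100+2.6600+0.1800 ≈ 3.7400 m = S ✓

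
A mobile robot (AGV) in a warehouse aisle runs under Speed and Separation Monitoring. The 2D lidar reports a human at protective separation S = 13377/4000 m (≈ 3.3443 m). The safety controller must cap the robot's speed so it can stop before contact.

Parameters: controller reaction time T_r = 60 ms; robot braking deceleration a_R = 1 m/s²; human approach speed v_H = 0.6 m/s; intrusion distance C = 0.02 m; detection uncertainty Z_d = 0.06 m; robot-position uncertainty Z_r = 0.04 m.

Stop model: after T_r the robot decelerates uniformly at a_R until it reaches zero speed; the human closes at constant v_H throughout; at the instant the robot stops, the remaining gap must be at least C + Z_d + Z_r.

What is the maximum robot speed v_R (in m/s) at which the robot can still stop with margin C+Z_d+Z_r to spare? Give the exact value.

collect terms ⇒ (1/2)·v_R² + (33/50)·v_R + (-12753/4000) = 0
  disc = (33/50)² − 4·(1/2)·(-12753/4000) = 68121/10000 ; √disc = 261/100
  v_R = (−(33/50) + 261/100) / (2·(1/2)) = 39/20 m/s
check:
stop time T_s = (39/20)/1 = 1.9500 s
robot covers v_R·T_r = 1.9500·0.0600 = 0.1170 m before braking
robot covers 1.9500·1.9500 − ½·1.0000·1.9500² = 1.9013 m while stopping
person approaches 0.6000·(0.0600+1.9500) = 1.2060 m
C+Z_d+Z_r = 0.0200+0.0600+0.0400 = 0.1200 m
sum ≈ 0.1170+1.9013+1.2060+0.1200 ≈ 3.3443 m = S ✓

v_R_max = 39/20 m/s = 1.9500 m/s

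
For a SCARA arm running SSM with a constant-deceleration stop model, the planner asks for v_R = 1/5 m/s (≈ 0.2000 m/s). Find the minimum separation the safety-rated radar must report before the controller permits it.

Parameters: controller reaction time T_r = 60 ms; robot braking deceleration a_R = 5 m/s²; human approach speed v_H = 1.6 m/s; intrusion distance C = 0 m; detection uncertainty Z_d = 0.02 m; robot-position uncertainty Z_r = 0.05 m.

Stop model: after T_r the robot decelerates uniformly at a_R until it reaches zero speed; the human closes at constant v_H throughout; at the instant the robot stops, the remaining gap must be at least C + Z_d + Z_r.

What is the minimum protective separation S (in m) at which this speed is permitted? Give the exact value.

S_min = 123/500 m = 0.2460 m

braking lasts T_s = (1/5)/5 = 0.0400 s
reaction-phase robot travel = 0.2000·0.0600 = 0.0120 m
robot under decel: 0.2000²/(2·5.0000) = 0.0040 m
person approaches 1.6000·(0.0600+0.0400) = 0.1600 m
margins: 0.0000+0.0200+0.0500 = 0.0700 m
S_min ≈ 0.0120+0.0040+0.1600+0.0700  ⇒  S_min = 123/500 m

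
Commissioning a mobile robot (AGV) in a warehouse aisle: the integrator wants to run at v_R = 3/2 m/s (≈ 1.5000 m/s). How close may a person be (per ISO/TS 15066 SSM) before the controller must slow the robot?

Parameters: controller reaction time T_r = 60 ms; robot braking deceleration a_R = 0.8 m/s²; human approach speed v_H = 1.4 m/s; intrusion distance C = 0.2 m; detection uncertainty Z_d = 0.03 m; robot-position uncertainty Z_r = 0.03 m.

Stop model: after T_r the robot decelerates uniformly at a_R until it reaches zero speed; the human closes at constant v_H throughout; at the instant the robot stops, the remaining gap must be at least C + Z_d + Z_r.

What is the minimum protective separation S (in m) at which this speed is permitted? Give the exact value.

T_s = v_R/a_R = (3/2)/(4/5) = 1.8750 s
robot in T_r: 1.5000·0.0600 = 0.0900 m
robot covers 1.5000·1.8750 − ½·0.8000·1.8750² = 1.4062 m while stopping
person approaches 1.4000·(0.0600+1.8750) = 2.7090 m
margins: 0.2000+0.0300+0.0300 = 0.2600 m
S_min ≈ 0.0900+1.4062+2.7090+0.2600  ⇒  S_min = 17861/4000 m

S_min = 17861/4000 m = 4.4653 m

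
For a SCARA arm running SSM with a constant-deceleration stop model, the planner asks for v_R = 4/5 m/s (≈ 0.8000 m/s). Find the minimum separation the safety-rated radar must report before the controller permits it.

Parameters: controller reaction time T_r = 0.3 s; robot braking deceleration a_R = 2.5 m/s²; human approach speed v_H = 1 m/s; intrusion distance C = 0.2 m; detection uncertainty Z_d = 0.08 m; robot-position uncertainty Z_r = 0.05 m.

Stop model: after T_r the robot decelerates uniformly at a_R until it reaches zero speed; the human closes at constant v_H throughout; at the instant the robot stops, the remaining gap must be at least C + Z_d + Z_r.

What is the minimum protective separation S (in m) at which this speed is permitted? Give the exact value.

S_min = 659/500 m = 1.3180 m

stop time T_s = (4/5)/(5/2) = 0.3200 s
reaction-phase robot travel = 0.8000·0.3000 = 0.2400 m
braking distance = 0.8000²/(2·2.5000) = 0.1280 m
human over T_r+T_s: 1.0000·(0.3000+0.3200) = 0.6200 m
margins: 0.2000+0.0800+0.0500 = 0.3300 m
S_min ≈ 0.2400+0.1280+0.6200+0.3300  ⇒  S_min = 659/500 m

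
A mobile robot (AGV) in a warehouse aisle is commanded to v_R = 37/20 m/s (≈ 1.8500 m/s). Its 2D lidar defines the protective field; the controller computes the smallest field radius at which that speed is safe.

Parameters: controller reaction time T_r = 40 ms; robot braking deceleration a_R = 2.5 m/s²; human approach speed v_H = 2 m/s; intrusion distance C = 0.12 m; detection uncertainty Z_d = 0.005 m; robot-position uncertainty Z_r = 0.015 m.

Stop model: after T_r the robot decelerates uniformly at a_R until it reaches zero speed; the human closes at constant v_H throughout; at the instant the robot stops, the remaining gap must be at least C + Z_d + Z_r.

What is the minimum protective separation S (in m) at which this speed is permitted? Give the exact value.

S_min = 4917/2000 m = 2.4585 m

stop time T_s = (37/20)/(5/2) = 0.7400 s
reaction-phase robot travel = 1.8500·0.0400 = 0.0740 m
robot under decel: 1.8500²/(2·2.5000) = 0.6845 m
human over T_r+T_s: 2.0000·(0.0400+0.7400) = 1.5600 m
margins: 0.1200+0.0050+0.0150 = 0.1400 m
S_min ≈ 0.0740+0.6845+1.5600+0.1400  ⇒  S_min = 4917/2000 m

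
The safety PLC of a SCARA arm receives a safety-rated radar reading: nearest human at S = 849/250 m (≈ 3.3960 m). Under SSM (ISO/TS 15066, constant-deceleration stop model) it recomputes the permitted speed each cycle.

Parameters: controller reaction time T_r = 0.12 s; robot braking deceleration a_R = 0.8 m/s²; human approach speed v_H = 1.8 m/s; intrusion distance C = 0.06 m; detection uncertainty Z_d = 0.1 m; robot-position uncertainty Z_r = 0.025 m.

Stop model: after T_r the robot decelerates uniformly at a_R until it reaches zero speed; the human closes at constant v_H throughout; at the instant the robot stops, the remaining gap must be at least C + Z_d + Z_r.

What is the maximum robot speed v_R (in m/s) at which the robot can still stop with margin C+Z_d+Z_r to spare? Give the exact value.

v_R_max = 1 m/s = 1.0000 m/s

quadratic (5/8)·v² + (237/100)·v + (-599/200) = 0
  disc = (237/100)² − 4·(5/8)·(-599/200) = 32761/2500 ; √disc = 181/50
  v_R = (−(237/100) + 181/50) / (2·(5/8)) = 1 m/s
check:
braking lasts T_s = 1/(4/5) = 1.2500 s
reaction-phase robot travel = 1.0000·0.1200 = 0.1200 m
robot under decel: 1.0000²/(2·0.8000) = 0.6250 m
human closes 1.8000·1.3700 = 2.4660 m
margins: 0.0600+0.1000+0.0250 = 0.1850 m
sum ≈ 0.1200+0.6250+2.4660+0.1850 ≈ 3.3960 m = S ✓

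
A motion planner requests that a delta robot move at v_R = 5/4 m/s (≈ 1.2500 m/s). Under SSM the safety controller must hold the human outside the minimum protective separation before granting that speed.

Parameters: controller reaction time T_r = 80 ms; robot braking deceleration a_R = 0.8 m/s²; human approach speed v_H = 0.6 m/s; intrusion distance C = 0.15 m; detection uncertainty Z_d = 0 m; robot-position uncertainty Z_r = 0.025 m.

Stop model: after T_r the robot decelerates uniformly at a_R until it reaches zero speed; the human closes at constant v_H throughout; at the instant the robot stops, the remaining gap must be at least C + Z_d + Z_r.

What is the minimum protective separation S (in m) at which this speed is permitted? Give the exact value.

S_min = 35793/16000 m = 2.2371 m

T_s = v_R/a_R = (5/4)/(4/5) = 1.5625 s
robot covers v_R·T_r = 1.2500·0.0800 = 0.1000 m before braking
braking distance = 1.2500²/(2·0.8000) = 0.9766 m
person approaches 0.6000·(0.0800+1.5625) = 0.9855 m
margins: 0.1500+0.0000+0.0250 = 0.1750 m
S_min ≈ 0.1000+0.9766+0.9855+0.1750  ⇒  S_min = 35793/16000 m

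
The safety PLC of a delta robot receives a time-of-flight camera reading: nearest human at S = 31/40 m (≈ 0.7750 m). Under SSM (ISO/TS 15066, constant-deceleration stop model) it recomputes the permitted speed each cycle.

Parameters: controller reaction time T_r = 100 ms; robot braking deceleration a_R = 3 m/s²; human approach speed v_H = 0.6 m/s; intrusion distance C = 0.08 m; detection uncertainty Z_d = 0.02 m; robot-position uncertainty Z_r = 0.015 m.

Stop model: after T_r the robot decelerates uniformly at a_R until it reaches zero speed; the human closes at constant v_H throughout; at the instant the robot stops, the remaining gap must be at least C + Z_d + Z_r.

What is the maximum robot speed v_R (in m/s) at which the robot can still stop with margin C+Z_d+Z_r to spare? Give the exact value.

v_R_max = 6/5 m/s = 1.2000 m/s

quadratic (1/6)·v² + (3/10)·v + (-3/5) = 0
  disc = (3/10)² − 4·(1/6)·(-3/5) = 49/100 ; √disc = 7/10
  v_R = (−(3/10) + 7/10) / (2·(1/6)) = 6/5 m/s
check:
braking lasts T_s = (6/5)/3 = 0.4000 s
robot in T_r: 1.2000·0.1000 = 0.1200 m
braking distance = 1.2000²/(2·3.0000) = 0.2400 m
human closes 0.6000·0.5000 = 0.3000 m
margins: 0.0800+0.0200+0.0150 = 0.1150 m
sum ≈ 0.1200+0.2400+0.3000+0.1150 ≈ 0.7750 m = S ✓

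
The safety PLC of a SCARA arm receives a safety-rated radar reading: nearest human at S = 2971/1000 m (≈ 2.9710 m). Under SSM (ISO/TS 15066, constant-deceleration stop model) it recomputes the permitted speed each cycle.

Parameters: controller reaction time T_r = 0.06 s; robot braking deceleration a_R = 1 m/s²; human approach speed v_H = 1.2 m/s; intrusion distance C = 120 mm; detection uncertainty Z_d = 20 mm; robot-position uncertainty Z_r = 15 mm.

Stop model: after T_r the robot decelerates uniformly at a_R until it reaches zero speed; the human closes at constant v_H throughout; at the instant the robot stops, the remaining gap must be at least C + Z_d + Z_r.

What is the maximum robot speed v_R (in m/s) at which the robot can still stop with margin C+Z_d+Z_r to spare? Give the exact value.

v_R_max = 7/5 m/s = 1.4000 m/s

at the boundary: (1/2)·v² + (63/50)·v + (-343/125) = 0
  disc = (63/50)² − 4·(1/2)·(-343/125) = 17689/2500 ; √disc = 133/50
  v_R = (−(63/50) + 133/50) / (2·(1/2)) = 7/5 m/s
check:
braking lasts T_s = (7/5)/1 = 1.4000 s
robot in T_r: 1.4000·0.0600 = 0.0840 m
robot covers 1.4000·1.4000 − ½·1.0000·1.4000² = 0.9800 m while stopping
human over T_r+T_s: 1.2000·(0.0600+1.4000) = 1.7520 m
residual clearance needed = 0.1200+0.0200+0.0150 = 0.1550 m
sum ≈ 0.0840+0.9800+1.7520+0.1550 ≈ 2.9710 m = S ✓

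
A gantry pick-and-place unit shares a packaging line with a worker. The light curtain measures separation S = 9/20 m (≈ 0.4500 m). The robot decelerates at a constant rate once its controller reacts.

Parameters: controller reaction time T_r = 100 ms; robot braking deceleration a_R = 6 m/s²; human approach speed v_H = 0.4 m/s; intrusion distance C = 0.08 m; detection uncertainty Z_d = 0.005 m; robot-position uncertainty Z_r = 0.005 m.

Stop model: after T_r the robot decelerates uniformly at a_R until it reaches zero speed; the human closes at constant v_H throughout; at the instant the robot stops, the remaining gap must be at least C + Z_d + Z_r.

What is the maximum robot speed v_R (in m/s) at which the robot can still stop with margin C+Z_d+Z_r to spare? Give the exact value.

v_R_max = 6/5 m/s = 1.2000 m/s

at the boundary: (1/12)·v² + (1/6)·v + (-8/25) = 0
  disc = (1/6)² − 4·(1/12)·(-8/25) = 121/900 ; √disc = 11/30
  v_R = (−(1/6) + 11/30) / (2·(1/12)) = 6/5 m/s
check:
T_s = v_R/a_R = (6/5)/6 = 0.2000 s
robot covers v_R·T_r = 1.2000·0.1000 = 0.1200 m before braking
robot covers 1.2000·0.2000 − ½·6.0000·0.2000² = 0.1200 m while stopping
person approaches 0.4000·(0.1000+0.2000) = 0.1200 m
residual clearance needed = 0.0800+0.0050+0.0050 = 0.0900 m
sum ≈ 0.1200+0.1200+0.1200+0.0900 ≈ 0.4500 m = S ✓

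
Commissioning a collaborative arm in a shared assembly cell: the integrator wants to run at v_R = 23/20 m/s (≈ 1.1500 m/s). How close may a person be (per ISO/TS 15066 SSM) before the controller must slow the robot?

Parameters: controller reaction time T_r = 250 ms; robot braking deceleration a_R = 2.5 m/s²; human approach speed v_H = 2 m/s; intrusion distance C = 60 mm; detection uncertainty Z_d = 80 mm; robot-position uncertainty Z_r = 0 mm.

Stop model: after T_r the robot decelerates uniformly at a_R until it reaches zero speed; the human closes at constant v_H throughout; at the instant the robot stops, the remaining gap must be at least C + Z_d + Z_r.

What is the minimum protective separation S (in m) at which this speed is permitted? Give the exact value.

S_min = 264/125 m = 2.1120 m

T_s = v_R/a_R = (23/20)/(5/2) = 0.4600 s
robot covers v_R·T_r = 1.1500·0.2500 = 0.2875 m before braking
robot covers 1.1500·0.4600 − ½·2.5000·0.4600² = 0.2645 m while stopping
person approaches 2.0000·(0.2500+0.4600) = 1.4200 m
residual clearance needed = 0.0600+0.0800+0.0000 = 0.1400 m
S_min ≈ 0.2875+0.2645+1.4200+0.1400  ⇒  S_min = 264/125 m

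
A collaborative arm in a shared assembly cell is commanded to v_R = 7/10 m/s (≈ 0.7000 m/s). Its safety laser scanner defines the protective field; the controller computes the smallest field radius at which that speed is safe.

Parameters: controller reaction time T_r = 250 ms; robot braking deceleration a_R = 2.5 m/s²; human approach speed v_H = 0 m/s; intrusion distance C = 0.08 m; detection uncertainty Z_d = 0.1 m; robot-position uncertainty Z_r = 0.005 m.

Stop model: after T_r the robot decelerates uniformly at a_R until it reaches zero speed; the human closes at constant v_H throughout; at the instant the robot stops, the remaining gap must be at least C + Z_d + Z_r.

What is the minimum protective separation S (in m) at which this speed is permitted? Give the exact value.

S_min = 229/500 m = 0.4580 m

braking lasts T_s = (7/10)/(5/2) = 0.2800 s
reaction-phase robot travel = 0.7000·0.2500 = 0.1750 m
braking distance = 0.7000²/(2·2.5000) = 0.0980 m
person approaches 0.0000·(0.2500+0.2800) = 0.0000 m
margins: 0.0800+0.1000+0.0050 = 0.1850 m
S_min ≈ 0.1750+0.0980+0.0000+0.1850  ⇒  S_min = 229/500 m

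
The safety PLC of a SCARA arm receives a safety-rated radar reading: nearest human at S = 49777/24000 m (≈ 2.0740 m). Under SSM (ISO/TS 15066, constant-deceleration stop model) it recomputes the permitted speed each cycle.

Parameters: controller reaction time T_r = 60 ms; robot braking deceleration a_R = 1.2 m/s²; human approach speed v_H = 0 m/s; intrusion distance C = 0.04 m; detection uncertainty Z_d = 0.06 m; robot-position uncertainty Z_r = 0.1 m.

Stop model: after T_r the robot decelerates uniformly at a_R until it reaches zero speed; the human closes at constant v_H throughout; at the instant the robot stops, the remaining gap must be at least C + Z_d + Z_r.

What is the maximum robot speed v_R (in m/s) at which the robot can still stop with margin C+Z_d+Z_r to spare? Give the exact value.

v_R_max = 41/20 m/s = 2.0500 m/s

quadratic (5/12)·v² + (3/50)·v + (-44977/24000) = 0
  disc = (3/50)² − 4·(5/12)·(-44977/24000) = 1125721/360000 ; √disc = 1061/600
  v_R = (−(3/50) + 1061/600) / (2·(5/12)) = 41/20 m/s
check:
braking lasts T_s = (41/20)/(6/5) = 1.7083 s
reaction-phase robot travel = 2.0500·0.0600 = 0.1230 m
robot under decel: 2.0500²/(2·1.2000) = 1.7510 m
human over T_r+T_s: 0.0000·(0.0600+1.7083) = 0.0000 m
margins: 0.0400+0.0600+0.1000 = 0.2000 m
sum ≈ 0.1230+1.7510+0.0000+0.2000 ≈ 2.0740 m = S ✓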